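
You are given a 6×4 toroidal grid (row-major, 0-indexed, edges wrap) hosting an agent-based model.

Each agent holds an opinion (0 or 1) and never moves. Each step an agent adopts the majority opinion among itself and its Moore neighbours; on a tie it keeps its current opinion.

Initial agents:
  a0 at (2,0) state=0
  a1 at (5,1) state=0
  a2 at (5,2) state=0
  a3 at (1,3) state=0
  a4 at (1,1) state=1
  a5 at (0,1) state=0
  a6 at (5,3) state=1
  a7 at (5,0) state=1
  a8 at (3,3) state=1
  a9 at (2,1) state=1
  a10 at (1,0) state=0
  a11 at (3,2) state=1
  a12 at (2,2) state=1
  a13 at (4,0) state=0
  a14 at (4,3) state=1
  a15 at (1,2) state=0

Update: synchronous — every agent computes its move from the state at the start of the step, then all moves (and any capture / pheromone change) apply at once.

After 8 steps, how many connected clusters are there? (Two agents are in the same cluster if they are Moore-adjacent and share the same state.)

2

t=1: a0@(2,0):0 a1@(5,1):0 a2@(5,2):0 a3@(1,3):0 a4@(1,1):0 a5@(0,1):0 a6@(5,3):1 a7@(5,0):1 a8@(3,3):1 a9@(2,1):1 a10@(1,0):0 a11@(3,2):1 a12@(2,2):1 a13@(4,0):1 a14@(4,3):1 a15@(1,2):0
t=2: a0@(2,0):0 a1@(5,1):0 a2@(5,2):0 a3@(1,3):0 a4@(1,1):0 a5@(0,1):0 a6@(5,3):1 a7@(5,0):1 a8@(3,3):1 a9@(2,1):0 a10@(1,0):0 a11@(3,2):1 a12@(2,2):1 a13@(4,0):1 a14@(4,3):1 a15@(1,2):0
t=3: a0@(2,0):0 a1@(5,1):0 a2@(5,2):0 a3@(1,3):0 a4@(1,1):0 a5@(0,1):0 a6@(5,3):1 a7@(5,0):1 a8@(3,3):1 a9@(2,1):0 a10@(1,0):0 a11@(3,2):1 a12@(2,2):0 a13@(4,0):1 a14@(4,3):1 a15@(1,2):0
t=4: (unchanged — steady state)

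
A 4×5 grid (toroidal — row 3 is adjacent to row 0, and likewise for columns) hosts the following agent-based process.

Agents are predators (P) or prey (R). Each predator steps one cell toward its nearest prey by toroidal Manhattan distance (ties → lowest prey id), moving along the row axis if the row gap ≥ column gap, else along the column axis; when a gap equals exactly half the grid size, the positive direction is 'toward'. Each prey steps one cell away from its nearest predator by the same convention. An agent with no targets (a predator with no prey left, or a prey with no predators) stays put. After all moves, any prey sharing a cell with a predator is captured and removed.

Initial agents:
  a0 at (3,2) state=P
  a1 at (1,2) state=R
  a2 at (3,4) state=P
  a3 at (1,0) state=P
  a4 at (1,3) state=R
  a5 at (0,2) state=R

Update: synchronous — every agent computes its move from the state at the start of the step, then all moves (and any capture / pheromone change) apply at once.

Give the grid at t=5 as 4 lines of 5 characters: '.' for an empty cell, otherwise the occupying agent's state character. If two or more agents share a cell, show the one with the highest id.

t=1: a0@(0,2):P a2@(0,4):P a3@(1,1):P a4@(1,2):R a5@(1,2):R
t=2: a0@(1,2):P a2@(0,3):P a3@(1,2):P a4@(2,2):R a5@(2,2):R
t=3: a0@(2,2):P a2@(1,3):P a3@(2,2):P a4@(3,2):R a5@(3,2):R
t=4: a0@(3,2):P a2@(2,3):P a3@(3,2):P a4@(0,2):R a5@(0,2):R
t=5: a0@(0,2):P a2@(3,3):P a3@(0,2):P a4@(1,2):R a5@(1,2):R

..P..
..R..
.....
...P.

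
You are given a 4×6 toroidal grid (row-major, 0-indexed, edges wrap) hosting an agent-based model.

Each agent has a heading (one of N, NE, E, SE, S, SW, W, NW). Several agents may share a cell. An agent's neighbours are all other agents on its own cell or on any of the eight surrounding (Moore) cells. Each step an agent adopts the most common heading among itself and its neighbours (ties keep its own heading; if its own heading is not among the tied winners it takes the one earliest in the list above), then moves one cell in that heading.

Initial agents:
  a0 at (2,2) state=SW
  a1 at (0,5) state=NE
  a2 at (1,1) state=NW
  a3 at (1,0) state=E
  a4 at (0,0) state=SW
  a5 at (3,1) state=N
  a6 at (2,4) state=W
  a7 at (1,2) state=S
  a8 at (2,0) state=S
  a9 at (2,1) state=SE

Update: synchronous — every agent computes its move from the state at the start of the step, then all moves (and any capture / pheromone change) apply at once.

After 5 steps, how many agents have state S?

9

t=1: a0@(3,1):SW a1@(3,0):NE a2@(2,1):S a3@(1,1):E a4@(1,5):SW a5@(0,0):SW a6@(2,3):W a7@(2,2):S a8@(3,0):S a9@(3,1):S
t=2: a0@(0,1):S a1@(0,0):S a2@(3,1):S a3@(2,1):S a4@(2,4):SW a5@(1,5):SW a6@(2,2):W a7@(3,2):S a8@(0,0):S a9@(0,1):S
t=3: a0@(1,1):S a1@(1,0):S a2@(0,1):S a3@(3,1):S a4@(3,3):SW a5@(2,4):SW a6@(3,2):S a7@(0,2):S a8@(1,0):S a9@(1,1):S
t=4: a0@(2,1):S a1@(2,0):S a2@(1,1):S a3@(0,1):S a4@(0,2):SW a5@(3,3):SW a6@(0,2):S a7@(1,2):S a8@(2,0):S a9@(2,1):S
t=5: a0@(3,1):S a1@(3,0):S a2@(2,1):S a3@(1,1):S a4@(1,2):S a5@(0,2):SW a6@(1,2):S a7@(2,2):S a8@(3,0):S a9@(3,1):S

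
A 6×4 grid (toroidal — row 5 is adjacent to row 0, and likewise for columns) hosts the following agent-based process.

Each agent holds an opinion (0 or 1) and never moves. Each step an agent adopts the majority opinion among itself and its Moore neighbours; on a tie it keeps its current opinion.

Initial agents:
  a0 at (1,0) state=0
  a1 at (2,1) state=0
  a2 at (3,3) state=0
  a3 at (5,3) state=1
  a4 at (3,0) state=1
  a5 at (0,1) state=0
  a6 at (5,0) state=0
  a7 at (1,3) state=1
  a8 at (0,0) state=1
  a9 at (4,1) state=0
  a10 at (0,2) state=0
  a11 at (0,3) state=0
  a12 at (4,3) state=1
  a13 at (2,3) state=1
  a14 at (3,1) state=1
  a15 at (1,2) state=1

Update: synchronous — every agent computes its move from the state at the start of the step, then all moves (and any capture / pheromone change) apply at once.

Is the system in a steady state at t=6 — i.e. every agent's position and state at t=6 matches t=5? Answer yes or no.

yes

t=1: a0@(1,0):0 a1@(2,1):1 a2@(3,3):1 a3@(5,3):1 a4@(3,0):1 a5@(0,1):0 a6@(5,0):0 a7@(1,3):1 a8@(0,0):0 a9@(4,1):0 a10@(0,2):0 a11@(0,3):0 a12@(4,3):1 a13@(2,3):1 a14@(3,1):1 a15@(1,2):0
t=2: a0@(1,0):0 a1@(2,1):1 a2@(3,3):1 a3@(5,3):0 a4@(3,0):1 a5@(0,1):0 a6@(5,0):0 a7@(1,3):0 a8@(0,0):0 a9@(4,1):0 a10@(0,2):0 a11@(0,3):0 a12@(4,3):1 a13@(2,3):1 a14@(3,1):1 a15@(1,2):0
t=3: (unchanged — steady state)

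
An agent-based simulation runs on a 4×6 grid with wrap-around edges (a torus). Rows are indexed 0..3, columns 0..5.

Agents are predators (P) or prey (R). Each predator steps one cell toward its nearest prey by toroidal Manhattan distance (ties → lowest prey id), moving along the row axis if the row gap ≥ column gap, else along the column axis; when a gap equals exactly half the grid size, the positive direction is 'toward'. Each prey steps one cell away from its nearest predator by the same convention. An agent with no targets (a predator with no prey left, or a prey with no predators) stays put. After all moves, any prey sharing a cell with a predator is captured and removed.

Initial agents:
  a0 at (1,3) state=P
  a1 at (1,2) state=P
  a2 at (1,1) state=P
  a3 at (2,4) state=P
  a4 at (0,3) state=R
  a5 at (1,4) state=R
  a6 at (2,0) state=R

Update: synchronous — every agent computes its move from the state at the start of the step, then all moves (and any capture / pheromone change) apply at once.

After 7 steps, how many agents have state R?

t=1: a0@(0,3):P a1@(0,2):P a2@(2,1):P a3@(1,4):P a4@(3,3):R a5@(1,5):R a6@(3,0):R
t=2: a0@(3,3):P a1@(3,2):P a2@(3,1):P a3@(1,5):P a4@(2,3):R a5@(1,0):R a6@(0,0):R
t=3: a0@(2,3):P a1@(2,2):P a2@(0,1):P a3@(1,0):P a4@(1,3):R a5@(1,1):R
t=4: a0@(1,3):P a1@(1,2):P a2@(1,1):P a3@(1,1):P a4@(0,3):R a5@(2,1):R
t=5: a0@(0,3):P a1@(0,2):P a2@(2,1):P a3@(2,1):P a4@(3,3):R a5@(3,1):R
t=6: a0@(3,3):P a1@(3,2):P a2@(3,1):P a3@(3,1):P a4@(2,3):R a5@(0,1):R
t=7: a0@(2,3):P a1@(2,2):P a2@(0,1):P a3@(0,1):P a4@(1,3):R a5@(1,1):R

2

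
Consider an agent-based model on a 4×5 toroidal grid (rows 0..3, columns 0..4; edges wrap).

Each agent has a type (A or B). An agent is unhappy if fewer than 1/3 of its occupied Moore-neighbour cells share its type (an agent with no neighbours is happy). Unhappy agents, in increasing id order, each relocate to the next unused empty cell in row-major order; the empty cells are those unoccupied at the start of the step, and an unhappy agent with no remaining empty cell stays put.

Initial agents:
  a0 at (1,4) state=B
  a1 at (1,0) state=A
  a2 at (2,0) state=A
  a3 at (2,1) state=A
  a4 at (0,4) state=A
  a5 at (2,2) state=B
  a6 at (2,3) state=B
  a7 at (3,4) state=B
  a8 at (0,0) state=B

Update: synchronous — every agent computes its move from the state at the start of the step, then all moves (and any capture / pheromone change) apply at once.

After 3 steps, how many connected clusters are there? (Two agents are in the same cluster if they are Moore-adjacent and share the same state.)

t=1: a0@(1,4):B a1@(1,0):A a2@(2,0):A a3@(2,1):A a4@(0,1):A a5@(2,2):B a6@(2,3):B a7@(3,4):B a8@(0,0):B
t=2: (unchanged — steady state)

2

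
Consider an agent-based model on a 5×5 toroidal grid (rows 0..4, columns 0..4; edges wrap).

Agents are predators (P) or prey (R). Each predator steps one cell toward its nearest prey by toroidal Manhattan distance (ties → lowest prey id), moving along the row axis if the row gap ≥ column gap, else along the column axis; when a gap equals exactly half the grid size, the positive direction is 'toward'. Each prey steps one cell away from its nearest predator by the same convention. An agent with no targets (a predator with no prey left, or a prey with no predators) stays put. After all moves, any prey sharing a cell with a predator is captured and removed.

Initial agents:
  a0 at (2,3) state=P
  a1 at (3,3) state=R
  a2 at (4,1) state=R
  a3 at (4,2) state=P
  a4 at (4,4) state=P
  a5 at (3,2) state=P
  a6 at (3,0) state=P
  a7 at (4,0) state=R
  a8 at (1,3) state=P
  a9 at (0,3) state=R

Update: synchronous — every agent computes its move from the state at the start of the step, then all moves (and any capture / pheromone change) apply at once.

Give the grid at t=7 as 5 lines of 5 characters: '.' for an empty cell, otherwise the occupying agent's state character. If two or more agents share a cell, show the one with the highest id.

t=1: a0@(3,3):P a1@(4,3):R a3@(4,1):P a4@(4,0):P a5@(3,3):P a6@(4,0):P a8@(0,3):P a9@(4,3):R
t=2: a0@(4,3):P a1@(0,3):R a3@(4,2):P a4@(4,4):P a5@(4,3):P a6@(4,4):P a8@(4,3):P a9@(0,3):R
t=3: a0@(0,3):P a1@(1,3):R a3@(0,2):P a4@(0,4):P a5@(0,3):P a6@(0,4):P a8@(0,3):P a9@(1,3):R
t=4: a0@(1,3):P a1@(2,3):R a3@(1,2):P a4@(1,4):P a5@(1,3):P a6@(1,4):P a8@(1,3):P a9@(2,3):R
t=5: a0@(2,3):P a1@(3,3):R a3@(2,2):P a4@(2,4):P a5@(2,3):P a6@(2,4):P a8@(2,3):P a9@(3,3):R
t=6: a0@(3,3):P a1@(4,3):R a3@(3,2):P a4@(3,4):P a5@(3,3):P a6@(3,4):P a8@(3,3):P a9@(4,3):R
t=7: a0@(4,3):P a1@(0,3):R a3@(4,2):P a4@(4,4):P a5@(4,3):P a6@(4,4):P a8@(4,3):P a9@(0,3):R

...R.
.....
.....
.....
..PPP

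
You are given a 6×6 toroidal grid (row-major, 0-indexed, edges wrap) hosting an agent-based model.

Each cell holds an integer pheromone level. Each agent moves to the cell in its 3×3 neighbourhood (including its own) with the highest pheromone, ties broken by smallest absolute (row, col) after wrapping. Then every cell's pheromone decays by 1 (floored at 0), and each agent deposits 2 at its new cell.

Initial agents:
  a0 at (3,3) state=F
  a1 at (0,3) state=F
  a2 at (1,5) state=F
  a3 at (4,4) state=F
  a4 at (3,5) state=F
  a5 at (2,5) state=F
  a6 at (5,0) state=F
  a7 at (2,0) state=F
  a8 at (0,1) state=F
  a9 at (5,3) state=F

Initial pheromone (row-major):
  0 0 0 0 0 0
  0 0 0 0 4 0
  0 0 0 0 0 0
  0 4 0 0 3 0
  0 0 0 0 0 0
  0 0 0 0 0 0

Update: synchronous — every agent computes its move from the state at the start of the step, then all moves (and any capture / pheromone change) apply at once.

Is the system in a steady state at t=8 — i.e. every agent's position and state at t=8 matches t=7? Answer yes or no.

t=1: a0@(3,4) a1@(1,4) a2@(1,4) a3@(3,4) a4@(3,4) a5@(1,4) a6@(0,0) a7@(3,1) a8@(0,0) a9@(0,2) | pheromone: 4 0 2 0 0 0 / 0 0 0 0 9 0 / 0 0 0 0 0 0 / 0 5 0 0 8 0 / 0 0 0 0 0 0 / 0 0 0 0 0 0
t=2: a0@(3,4) a1@(1,4) a2@(1,4) a3@(3,4) a4@(3,4) a5@(1,4) a6@(0,0) a7@(3,1) a8@(0,0) a9@(0,2) | pheromone: 7 0 3 0 0 0 / 0 0 0 0 14 0 / 0 0 0 0 0 0 / 0 6 0 0 13 0 / 0 0 0 0 0 0 / 0 0 0 0 0 0
t=3: a0@(3,4) a1@(1,4) a2@(1,4) a3@(3,4) a4@(3,4) a5@(1,4) a6@(0,0) a7@(3,1) a8@(0,0) a9@(0,2) | pheromone: 10 0 4 0 0 0 / 0 0 0 0 19 0 / 0 0 0 0 0 0 / 0 7 0 0 18 0 / 0 0 0 0 0 0 / 0 0 0 0 0 0
t=4: a0@(3,4) a1@(1,4) a2@(1,4) a3@(3,4) a4@(3,4) a5@(1,4) a6@(0,0) a7@(3,1) a8@(0,0) a9@(0,2) | pheromone: 13 0 5 0 0 0 / 0 0 0 0 24 0 / 0 0 0 0 0 0 / 0 8 0 0 23 0 / 0 0 0 0 0 0 / 0 0 0 0 0 0
t=5: a0@(3,4) a1@(1,4) a2@(1,4) a3@(3,4) a4@(3,4) a5@(1,4) a6@(0,0) a7@(3,1) a8@(0,0) a9@(0,2) | pheromone: 16 0 6 0 0 0 / 0 0 0 0 29 0 / 0 0 0 0 0 0 / 0 9 0 0 28 0 / 0 0 0 0 0 0 / 0 0 0 0 0 0
t=6: a0@(3,4) a1@(1,4) a2@(1,4) a3@(3,4) a4@(3,4) a5@(1,4) a6@(0,0) a7@(3,1) a8@(0,0) a9@(0,2) | pheromone: 19 0 7 0 0 0 / 0 0 0 0 34 0 / 0 0 0 0 0 0 / 0 10 0 0 33 0 / 0 0 0 0 0 0 / 0 0 0 0 0 0
t=7: a0@(3,4) a1@(1,4) a2@(1,4) a3@(3,4) a4@(3,4) a5@(1,4) a6@(0,0) a7@(3,1) a8@(0,0) a9@(0,2) | pheromone: 22 0 8 0 0 0 / 0 0 0 0 39 0 / 0 0 0 0 0 0 / 0 11 0 0 38 0 / 0 0 0 0 0 0 / 0 0 0 0 0 0
t=8: a0@(3,4) a1@(1,4) a2@(1,4) a3@(3,4) a4@(3,4) a5@(1,4) a6@(0,0) a7@(3,1) a8@(0,0) a9@(0,2) | pheromone: 25 0 9 0 0 0 / 0 0 0 0 44 0 / 0 0 0 0 0 0 / 0 12 0 0 43 0 / 0 0 0 0 0 0 / 0 0 0 0 0 0

yes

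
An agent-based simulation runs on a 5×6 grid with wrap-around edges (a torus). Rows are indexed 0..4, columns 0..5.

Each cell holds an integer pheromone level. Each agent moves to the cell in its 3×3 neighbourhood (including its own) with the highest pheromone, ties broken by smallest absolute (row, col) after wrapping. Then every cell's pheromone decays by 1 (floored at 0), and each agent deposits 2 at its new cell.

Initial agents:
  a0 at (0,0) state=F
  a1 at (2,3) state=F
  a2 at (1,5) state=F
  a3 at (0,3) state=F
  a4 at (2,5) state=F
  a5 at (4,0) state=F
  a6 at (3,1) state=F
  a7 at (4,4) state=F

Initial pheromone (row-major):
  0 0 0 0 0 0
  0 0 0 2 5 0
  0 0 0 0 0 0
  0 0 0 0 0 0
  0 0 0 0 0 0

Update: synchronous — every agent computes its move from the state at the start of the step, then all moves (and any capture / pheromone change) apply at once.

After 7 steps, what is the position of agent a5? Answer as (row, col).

(0, 0)

t=1: a0@(0,0) a1@(1,4) a2@(1,4) a3@(1,4) a4@(1,4) a5@(0,0) a6@(2,0) a7@(0,3) | pheromone: 4 0 0 2 0 0 / 0 0 0 1 12 0 / 2 0 0 0 0 0 / 0 0 0 0 0 0 / 0 0 0 0 0 0
t=2: a0@(0,0) a1@(1,4) a2@(1,4) a3@(1,4) a4@(1,4) a5@(0,0) a6@(2,0) a7@(1,4) | pheromone: 7 0 0 1 0 0 / 0 0 0 0 21 0 / 3 0 0 0 0 0 / 0 0 0 0 0 0 / 0 0 0 0 0 0
t=3: a0@(0,0) a1@(1,4) a2@(1,4) a3@(1,4) a4@(1,4) a5@(0,0) a6@(2,0) a7@(1,4) | pheromone: 10 0 0 0 0 0 / 0 0 0 0 30 0 / 4 0 0 0 0 0 / 0 0 0 0 0 0 / 0 0 0 0 0 0
t=4: a0@(0,0) a1@(1,4) a2@(1,4) a3@(1,4) a4@(1,4) a5@(0,0) a6@(2,0) a7@(1,4) | pheromone: 13 0 0 0 0 0 / 0 0 0 0 39 0 / 5 0 0 0 0 0 / 0 0 0 0 0 0 / 0 0 0 0 0 0
t=5: a0@(0,0) a1@(1,4) a2@(1,4) a3@(1,4) a4@(1,4) a5@(0,0) a6@(2,0) a7@(1,4) | pheromone: 16 0 0 0 0 0 / 0 0 0 0 48 0 / 6 0 0 0 0 0 / 0 0 0 0 0 0 / 0 0 0 0 0 0
t=6: a0@(0,0) a1@(1,4) a2@(1,4) a3@(1,4) a4@(1,4) a5@(0,0) a6@(2,0) a7@(1,4) | pheromone: 19 0 0 0 0 0 / 0 0 0 0 57 0 / 7 0 0 0 0 0 / 0 0 0 0 0 0 / 0 0 0 0 0 0
t=7: a0@(0,0) a1@(1,4) a2@(1,4) a3@(1,4) a4@(1,4) a5@(0,0) a6@(2,0) a7@(1,4) | pheromone: 22 0 0 0 0 0 / 0 0 0 0 66 0 / 8 0 0 0 0 0 / 0 0 0 0 0 0 / 0 0 0 0 0 0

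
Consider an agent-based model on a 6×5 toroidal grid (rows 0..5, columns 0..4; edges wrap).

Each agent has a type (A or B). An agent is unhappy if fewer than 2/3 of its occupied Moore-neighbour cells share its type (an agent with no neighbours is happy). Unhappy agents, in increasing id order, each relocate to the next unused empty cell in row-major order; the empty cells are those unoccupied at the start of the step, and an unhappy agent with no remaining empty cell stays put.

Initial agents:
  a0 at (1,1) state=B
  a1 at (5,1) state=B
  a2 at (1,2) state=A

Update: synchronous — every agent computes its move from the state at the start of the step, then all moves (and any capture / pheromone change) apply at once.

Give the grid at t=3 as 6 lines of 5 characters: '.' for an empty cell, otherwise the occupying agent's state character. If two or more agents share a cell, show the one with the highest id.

t=1: a0@(0,0):B a1@(5,1):B a2@(0,1):A
t=2: a0@(0,2):B a1@(0,3):B a2@(0,4):A
t=3: a0@(0,2):B a1@(0,0):B a2@(0,1):A

BAB..
.....
.....
.....
.....
.....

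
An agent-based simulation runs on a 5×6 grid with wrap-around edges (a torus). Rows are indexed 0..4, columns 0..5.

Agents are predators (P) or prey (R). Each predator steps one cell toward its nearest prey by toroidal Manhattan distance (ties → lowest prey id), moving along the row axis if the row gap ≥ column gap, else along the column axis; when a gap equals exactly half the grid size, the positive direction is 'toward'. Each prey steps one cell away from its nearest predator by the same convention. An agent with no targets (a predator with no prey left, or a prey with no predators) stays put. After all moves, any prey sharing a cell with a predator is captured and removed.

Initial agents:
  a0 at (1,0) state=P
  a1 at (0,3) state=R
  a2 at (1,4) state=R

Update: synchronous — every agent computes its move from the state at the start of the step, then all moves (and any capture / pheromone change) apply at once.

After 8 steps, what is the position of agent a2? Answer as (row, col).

t=1: a0@(1,5):P a1@(0,2):R a2@(1,3):R
t=2: a0@(1,4):P a1@(0,1):R a2@(1,2):R
t=3: a0@(1,3):P a1@(0,0):R a2@(1,1):R
t=4: a0@(1,2):P a1@(0,5):R a2@(1,0):R
t=5: a0@(1,1):P a1@(0,4):R a2@(1,5):R
t=6: a0@(1,0):P a1@(0,3):R a2@(1,4):R
t=7: a0@(1,5):P a1@(0,2):R a2@(1,3):R
t=8: a0@(1,4):P a1@(0,1):R a2@(1,2):R

(1, 2)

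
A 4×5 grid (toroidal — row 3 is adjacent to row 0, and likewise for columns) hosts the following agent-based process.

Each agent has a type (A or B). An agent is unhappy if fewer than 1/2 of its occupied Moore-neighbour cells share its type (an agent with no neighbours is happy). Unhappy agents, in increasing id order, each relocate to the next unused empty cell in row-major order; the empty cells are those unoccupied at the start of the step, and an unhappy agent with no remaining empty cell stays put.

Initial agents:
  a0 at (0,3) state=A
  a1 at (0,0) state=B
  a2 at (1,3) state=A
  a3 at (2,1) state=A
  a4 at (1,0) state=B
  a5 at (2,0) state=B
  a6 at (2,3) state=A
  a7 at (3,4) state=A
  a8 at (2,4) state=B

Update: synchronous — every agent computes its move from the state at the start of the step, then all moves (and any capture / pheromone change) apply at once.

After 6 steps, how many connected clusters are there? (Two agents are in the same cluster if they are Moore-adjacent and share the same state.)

2

t=1: a0@(0,3):A a1@(0,0):B a2@(1,3):A a3@(0,1):A a4@(1,0):B a5@(2,0):B a6@(2,3):A a7@(0,2):A a8@(0,4):B
t=2: a0@(0,3):A a1@(0,0):B a2@(1,3):A a3@(1,1):A a4@(1,0):B a5@(2,0):B a6@(2,3):A a7@(0,2):A a8@(0,4):B
t=3: a0@(0,3):A a1@(0,0):B a2@(1,3):A a3@(0,1):A a4@(1,0):B a5@(2,0):B a6@(2,3):A a7@(0,2):A a8@(0,4):B
t=4: a0@(0,3):A a1@(0,0):B a2@(1,3):A a3@(1,1):A a4@(1,0):B a5@(2,0):B a6@(2,3):A a7@(0,2):A a8@(0,4):B
t=5: a0@(0,3):A a1@(0,0):B a2@(1,3):A a3@(0,1):A a4@(1,0):B a5@(2,0):B a6@(2,3):A a7@(0,2):A a8@(0,4):B
t=6: a0@(0,3):A a1@(0,0):B a2@(1,3):A a3@(1,1):A a4@(1,0):B a5@(2,0):B a6@(2,3):A a7@(0,2):A a8@(0,4):B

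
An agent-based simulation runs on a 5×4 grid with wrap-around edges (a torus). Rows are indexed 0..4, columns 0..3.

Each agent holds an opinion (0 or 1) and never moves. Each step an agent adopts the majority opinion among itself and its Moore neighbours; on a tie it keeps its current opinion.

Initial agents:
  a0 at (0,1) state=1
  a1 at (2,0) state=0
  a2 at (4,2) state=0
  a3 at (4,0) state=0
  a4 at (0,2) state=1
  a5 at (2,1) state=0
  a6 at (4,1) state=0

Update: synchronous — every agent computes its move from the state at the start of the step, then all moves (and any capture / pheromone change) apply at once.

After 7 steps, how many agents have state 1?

0

t=1: a0@(0,1):0 a1@(2,0):0 a2@(4,2):0 a3@(4,0):0 a4@(0,2):1 a5@(2,1):0 a6@(4,1):0
t=2: a0@(0,1):0 a1@(2,0):0 a2@(4,2):0 a3@(4,0):0 a4@(0,2):0 a5@(2,1):0 a6@(4,1):0
t=3: (unchanged — steady state)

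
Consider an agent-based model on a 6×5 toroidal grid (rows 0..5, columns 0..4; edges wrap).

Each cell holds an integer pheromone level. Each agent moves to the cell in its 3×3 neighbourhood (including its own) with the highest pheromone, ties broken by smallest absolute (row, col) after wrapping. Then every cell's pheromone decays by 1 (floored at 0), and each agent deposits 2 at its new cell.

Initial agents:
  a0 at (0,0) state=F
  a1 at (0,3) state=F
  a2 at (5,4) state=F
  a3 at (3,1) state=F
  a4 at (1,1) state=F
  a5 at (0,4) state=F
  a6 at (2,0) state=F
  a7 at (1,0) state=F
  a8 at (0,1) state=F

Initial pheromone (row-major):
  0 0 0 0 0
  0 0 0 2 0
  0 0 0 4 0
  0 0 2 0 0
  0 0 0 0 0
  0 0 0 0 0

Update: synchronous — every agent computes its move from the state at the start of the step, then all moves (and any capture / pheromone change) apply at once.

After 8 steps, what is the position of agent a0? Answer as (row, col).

(0, 0)

t=1: a0@(0,0) a1@(1,3) a2@(0,0) a3@(3,2) a4@(0,0) a5@(1,3) a6@(1,0) a7@(0,0) a8@(0,0) | pheromone: 10 0 0 0 0 / 2 0 0 5 0 / 0 0 0 3 0 / 0 0 3 0 0 / 0 0 0 0 0 / 0 0 0 0 0
t=2: a0@(0,0) a1@(1,3) a2@(0,0) a3@(2,3) a4@(0,0) a5@(1,3) a6@(0,0) a7@(0,0) a8@(0,0) | pheromone: 21 0 0 0 0 / 1 0 0 8 0 / 0 0 0 4 0 / 0 0 2 0 0 / 0 0 0 0 0 / 0 0 0 0 0
t=3: a0@(0,0) a1@(1,3) a2@(0,0) a3@(1,3) a4@(0,0) a5@(1,3) a6@(0,0) a7@(0,0) a8@(0,0) | pheromone: 32 0 0 0 0 / 0 0 0 13 0 / 0 0 0 3 0 / 0 0 1 0 0 / 0 0 0 0 0 / 0 0 0 0 0
t=4: a0@(0,0) a1@(1,3) a2@(0,0) a3@(1,3) a4@(0,0) a5@(1,3) a6@(0,0) a7@(0,0) a8@(0,0) | pheromone: 43 0 0 0 0 / 0 0 0 18 0 / 0 0 0 2 0 / 0 0 0 0 0 / 0 0 0 0 0 / 0 0 0 0 0
t=5: a0@(0,0) a1@(1,3) a2@(0,0) a3@(1,3) a4@(0,0) a5@(1,3) a6@(0,0) a7@(0,0) a8@(0,0) | pheromone: 54 0 0 0 0 / 0 0 0 23 0 / 0 0 0 1 0 / 0 0 0 0 0 / 0 0 0 0 0 / 0 0 0 0 0
t=6: a0@(0,0) a1@(1,3) a2@(0,0) a3@(1,3) a4@(0,0) a5@(1,3) a6@(0,0) a7@(0,0) a8@(0,0) | pheromone: 65 0 0 0 0 / 0 0 0 28 0 / 0 0 0 0 0 / 0 0 0 0 0 / 0 0 0 0 0 / 0 0 0 0 0
t=7: a0@(0,0) a1@(1,3) a2@(0,0) a3@(1,3) a4@(0,0) a5@(1,3) a6@(0,0) a7@(0,0) a8@(0,0) | pheromone: 76 0 0 0 0 / 0 0 0 33 0 / 0 0 0 0 0 / 0 0 0 0 0 / 0 0 0 0 0 / 0 0 0 0 0
t=8: a0@(0,0) a1@(1,3) a2@(0,0) a3@(1,3) a4@(0,0) a5@(1,3) a6@(0,0) a7@(0,0) a8@(0,0) | pheromone: 87 0 0 0 0 / 0 0 0 38 0 / 0 0 0 0 0 / 0 0 0 0 0 / 0 0 0 0 0 / 0 0 0 0 0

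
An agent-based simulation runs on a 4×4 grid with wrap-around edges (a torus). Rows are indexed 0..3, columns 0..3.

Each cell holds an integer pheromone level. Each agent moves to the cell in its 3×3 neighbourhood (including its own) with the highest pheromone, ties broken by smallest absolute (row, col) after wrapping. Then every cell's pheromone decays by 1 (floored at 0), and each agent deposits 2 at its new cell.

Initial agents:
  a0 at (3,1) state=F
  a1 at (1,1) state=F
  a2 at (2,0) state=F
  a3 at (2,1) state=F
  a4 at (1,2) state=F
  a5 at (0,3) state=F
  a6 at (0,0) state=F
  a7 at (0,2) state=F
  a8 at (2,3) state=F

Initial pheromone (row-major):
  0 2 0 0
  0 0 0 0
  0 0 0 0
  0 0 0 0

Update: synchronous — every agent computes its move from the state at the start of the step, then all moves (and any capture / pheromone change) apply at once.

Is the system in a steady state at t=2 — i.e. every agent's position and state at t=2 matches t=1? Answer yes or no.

no

t=1: a0@(0,1) a1@(0,1) a2@(1,0) a3@(1,0) a4@(0,1) a5@(0,0) a6@(0,1) a7@(0,1) a8@(1,0) | pheromone: 2 11 0 0 / 6 0 0 0 / 0 0 0 0 / 0 0 0 0
t=2: a0@(0,1) a1@(0,1) a2@(0,1) a3@(0,1) a4@(0,1) a5@(0,1) a6@(0,1) a7@(0,1) a8@(0,1) | pheromone: 1 28 0 0 / 5 0 0 0 / 0 0 0 0 / 0 0 0 0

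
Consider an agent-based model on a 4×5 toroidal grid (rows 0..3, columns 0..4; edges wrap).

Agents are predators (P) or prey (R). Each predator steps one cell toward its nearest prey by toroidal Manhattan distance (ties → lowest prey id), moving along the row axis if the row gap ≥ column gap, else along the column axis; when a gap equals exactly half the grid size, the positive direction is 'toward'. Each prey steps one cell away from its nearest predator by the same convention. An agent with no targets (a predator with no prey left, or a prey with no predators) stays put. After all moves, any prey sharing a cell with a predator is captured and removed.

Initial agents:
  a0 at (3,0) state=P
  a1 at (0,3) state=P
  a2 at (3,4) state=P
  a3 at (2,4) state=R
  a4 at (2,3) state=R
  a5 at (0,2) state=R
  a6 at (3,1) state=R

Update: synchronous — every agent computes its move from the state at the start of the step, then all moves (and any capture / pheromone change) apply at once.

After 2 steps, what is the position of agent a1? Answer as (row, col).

(0, 1)

t=1: a0@(3,1):P a1@(0,2):P a2@(2,4):P a3@(1,4):R a4@(1,3):R a5@(0,1):R a6@(3,2):R
t=2: a0@(0,1):P a1@(0,1):P a2@(1,4):P a3@(0,4):R a4@(2,3):R a5@(1,1):R a6@(3,3):R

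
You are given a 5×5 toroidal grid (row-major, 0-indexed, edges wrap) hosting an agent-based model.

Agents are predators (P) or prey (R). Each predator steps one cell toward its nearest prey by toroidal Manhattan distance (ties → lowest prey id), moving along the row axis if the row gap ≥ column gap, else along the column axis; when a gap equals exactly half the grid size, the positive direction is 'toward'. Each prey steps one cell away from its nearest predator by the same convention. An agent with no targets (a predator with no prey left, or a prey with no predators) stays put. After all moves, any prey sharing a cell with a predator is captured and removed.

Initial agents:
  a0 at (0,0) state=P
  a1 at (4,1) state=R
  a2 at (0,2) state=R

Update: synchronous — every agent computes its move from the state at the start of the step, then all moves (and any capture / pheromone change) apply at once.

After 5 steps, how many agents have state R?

2

t=1: a0@(4,0):P a1@(3,1):R a2@(0,3):R
t=2: a0@(3,0):P a1@(2,1):R a2@(0,2):R
t=3: a0@(2,0):P a1@(1,1):R a2@(1,2):R
t=4: a0@(1,0):P a1@(0,1):R a2@(1,3):R
t=5: a0@(0,0):P a1@(4,1):R a2@(1,2):R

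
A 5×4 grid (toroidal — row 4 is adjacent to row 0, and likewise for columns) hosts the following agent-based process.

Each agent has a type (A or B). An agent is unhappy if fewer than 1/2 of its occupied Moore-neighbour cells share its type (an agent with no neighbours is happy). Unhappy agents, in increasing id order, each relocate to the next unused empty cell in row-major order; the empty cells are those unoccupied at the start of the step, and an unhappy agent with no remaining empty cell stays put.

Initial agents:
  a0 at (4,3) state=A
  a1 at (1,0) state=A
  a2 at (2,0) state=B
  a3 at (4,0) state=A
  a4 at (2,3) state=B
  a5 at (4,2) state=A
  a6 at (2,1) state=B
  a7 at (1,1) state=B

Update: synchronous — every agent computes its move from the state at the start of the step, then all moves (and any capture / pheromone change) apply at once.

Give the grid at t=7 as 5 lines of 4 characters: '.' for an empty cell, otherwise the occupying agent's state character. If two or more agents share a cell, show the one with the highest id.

A...
.B..
BB.B
....
A.AA

t=1: a0@(4,3):A a1@(0,0):A a2@(2,0):B a3@(4,0):A a4@(2,3):B a5@(4,2):A a6@(2,1):B a7@(1,1):B
t=2: (unchanged — steady state)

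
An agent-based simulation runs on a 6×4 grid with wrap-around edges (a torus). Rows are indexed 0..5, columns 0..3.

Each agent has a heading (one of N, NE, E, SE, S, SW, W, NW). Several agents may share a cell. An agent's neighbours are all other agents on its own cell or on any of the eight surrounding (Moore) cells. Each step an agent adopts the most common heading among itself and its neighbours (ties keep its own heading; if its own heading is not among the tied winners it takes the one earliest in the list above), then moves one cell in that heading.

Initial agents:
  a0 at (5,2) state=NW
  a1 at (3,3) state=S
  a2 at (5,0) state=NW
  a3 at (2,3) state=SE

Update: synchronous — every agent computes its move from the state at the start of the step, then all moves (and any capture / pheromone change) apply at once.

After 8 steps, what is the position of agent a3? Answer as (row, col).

(2, 1)

t=1: a0@(4,1):NW a1@(4,3):S a2@(4,3):NW a3@(3,0):SE
t=2: a0@(3,0):NW a1@(5,3):S a2@(3,2):NW a3@(2,3):NW
t=3: a0@(2,3):NW a1@(0,3):S a2@(2,1):NW a3@(1,2):NW
t=4: a0@(1,2):NW a1@(1,3):S a2@(1,0):NW a3@(0,1):NW
t=5: a0@(0,1):NW a1@(0,2):NW a2@(0,3):NW a3@(5,0):NW
t=6: a0@(5,0):NW a1@(5,1):NW a2@(5,2):NW a3@(4,3):NW
t=7: a0@(4,3):NW a1@(4,0):NW a2@(4,1):NW a3@(3,2):NW
t=8: a0@(3,2):NW a1@(3,3):NW a2@(3,0):NW a3@(2,1):NW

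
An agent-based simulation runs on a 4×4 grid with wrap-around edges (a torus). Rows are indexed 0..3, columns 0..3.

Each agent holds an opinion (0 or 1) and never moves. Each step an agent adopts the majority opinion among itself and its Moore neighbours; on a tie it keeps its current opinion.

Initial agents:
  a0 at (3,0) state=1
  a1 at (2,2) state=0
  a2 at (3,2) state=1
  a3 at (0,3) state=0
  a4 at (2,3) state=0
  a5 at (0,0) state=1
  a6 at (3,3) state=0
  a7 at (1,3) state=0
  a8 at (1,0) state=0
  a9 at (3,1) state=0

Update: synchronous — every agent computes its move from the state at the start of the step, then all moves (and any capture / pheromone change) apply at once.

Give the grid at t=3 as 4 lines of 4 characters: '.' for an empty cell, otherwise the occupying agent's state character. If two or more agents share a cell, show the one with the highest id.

0..0
0..0
..00
0000

t=1: a0@(3,0):0 a1@(2,2):0 a2@(3,2):0 a3@(0,3):0 a4@(2,3):0 a5@(0,0):0 a6@(3,3):0 a7@(1,3):0 a8@(1,0):0 a9@(3,1):1
t=2: a0@(3,0):0 a1@(2,2):0 a2@(3,2):0 a3@(0,3):0 a4@(2,3):0 a5@(0,0):0 a6@(3,3):0 a7@(1,3):0 a8@(1,0):0 a9@(3,1):0
t=3: (unchanged — steady state)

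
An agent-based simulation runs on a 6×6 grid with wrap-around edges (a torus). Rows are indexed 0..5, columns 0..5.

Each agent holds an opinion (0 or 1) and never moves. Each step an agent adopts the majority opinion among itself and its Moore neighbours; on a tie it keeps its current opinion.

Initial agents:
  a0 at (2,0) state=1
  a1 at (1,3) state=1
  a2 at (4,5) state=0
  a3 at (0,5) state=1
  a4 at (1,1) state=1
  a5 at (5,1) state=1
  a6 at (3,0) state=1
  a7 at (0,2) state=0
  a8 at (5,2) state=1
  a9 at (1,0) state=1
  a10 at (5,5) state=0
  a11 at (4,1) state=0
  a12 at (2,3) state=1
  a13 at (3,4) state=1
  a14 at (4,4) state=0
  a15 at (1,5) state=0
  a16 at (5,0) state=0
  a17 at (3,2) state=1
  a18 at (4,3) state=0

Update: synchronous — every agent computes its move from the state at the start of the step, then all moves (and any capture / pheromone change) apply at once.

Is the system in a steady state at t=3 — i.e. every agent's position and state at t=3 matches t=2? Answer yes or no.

t=1: a0@(2,0):1 a1@(1,3):1 a2@(4,5):0 a3@(0,5):0 a4@(1,1):1 a5@(5,1):0 a6@(3,0):1 a7@(0,2):1 a8@(5,2):0 a9@(1,0):1 a10@(5,5):0 a11@(4,1):1 a12@(2,3):1 a13@(3,4):0 a14@(4,4):0 a15@(1,5):1 a16@(5,0):0 a17@(3,2):1 a18@(4,3):1
t=2: a0@(2,0):1 a1@(1,3):1 a2@(4,5):0 a3@(0,5):0 a4@(1,1):1 a5@(5,1):0 a6@(3,0):1 a7@(0,2):1 a8@(5,2):1 a9@(1,0):1 a10@(5,5):0 a11@(4,1):1 a12@(2,3):1 a13@(3,4):0 a14@(4,4):0 a15@(1,5):1 a16@(5,0):0 a17@(3,2):1 a18@(4,3):0
t=3: a0@(2,0):1 a1@(1,3):1 a2@(4,5):0 a3@(0,5):0 a4@(1,1):1 a5@(5,1):1 a6@(3,0):1 a7@(0,2):1 a8@(5,2):1 a9@(1,0):1 a10@(5,5):0 a11@(4,1):1 a12@(2,3):1 a13@(3,4):0 a14@(4,4):0 a15@(1,5):1 a16@(5,0):0 a17@(3,2):1 a18@(4,3):0

no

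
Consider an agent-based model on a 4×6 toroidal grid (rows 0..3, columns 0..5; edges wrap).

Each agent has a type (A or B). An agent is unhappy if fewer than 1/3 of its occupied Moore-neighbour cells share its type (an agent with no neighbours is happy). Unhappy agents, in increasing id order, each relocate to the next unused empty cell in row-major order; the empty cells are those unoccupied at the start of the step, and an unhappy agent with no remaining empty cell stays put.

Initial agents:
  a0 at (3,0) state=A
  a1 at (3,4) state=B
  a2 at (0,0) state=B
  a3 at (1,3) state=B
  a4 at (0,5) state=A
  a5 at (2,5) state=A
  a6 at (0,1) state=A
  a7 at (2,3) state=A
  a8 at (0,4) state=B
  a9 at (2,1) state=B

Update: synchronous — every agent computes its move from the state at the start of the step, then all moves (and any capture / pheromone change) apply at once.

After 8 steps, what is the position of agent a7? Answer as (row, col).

(1, 1)

t=1: a0@(3,0):A a1@(0,2):B a2@(0,3):B a3@(1,3):B a4@(1,0):A a5@(2,5):A a6@(0,1):A a7@(1,1):A a8@(0,4):B a9@(1,2):B
t=2: (unchanged — steady state)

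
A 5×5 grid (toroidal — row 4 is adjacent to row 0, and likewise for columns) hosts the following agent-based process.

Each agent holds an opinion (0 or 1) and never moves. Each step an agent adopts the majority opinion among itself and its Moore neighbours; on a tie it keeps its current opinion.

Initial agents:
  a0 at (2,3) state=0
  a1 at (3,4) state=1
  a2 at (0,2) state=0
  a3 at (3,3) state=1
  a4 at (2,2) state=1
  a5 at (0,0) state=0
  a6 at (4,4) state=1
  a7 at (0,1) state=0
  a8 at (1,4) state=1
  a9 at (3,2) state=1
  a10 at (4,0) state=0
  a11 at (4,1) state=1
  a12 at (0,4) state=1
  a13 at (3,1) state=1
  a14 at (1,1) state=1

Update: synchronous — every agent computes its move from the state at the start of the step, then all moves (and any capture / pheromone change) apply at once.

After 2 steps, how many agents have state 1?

12

t=1: a0@(2,3):1 a1@(3,4):1 a2@(0,2):0 a3@(3,3):1 a4@(2,2):1 a5@(0,0):1 a6@(4,4):1 a7@(0,1):0 a8@(1,4):1 a9@(3,2):1 a10@(4,0):1 a11@(4,1):0 a12@(0,4):1 a13@(3,1):1 a14@(1,1):0
t=2: a0@(2,3):1 a1@(3,4):1 a2@(0,2):0 a3@(3,3):1 a4@(2,2):1 a5@(0,0):1 a6@(4,4):1 a7@(0,1):0 a8@(1,4):1 a9@(3,2):1 a10@(4,0):1 a11@(4,1):1 a12@(0,4):1 a13@(3,1):1 a14@(1,1):0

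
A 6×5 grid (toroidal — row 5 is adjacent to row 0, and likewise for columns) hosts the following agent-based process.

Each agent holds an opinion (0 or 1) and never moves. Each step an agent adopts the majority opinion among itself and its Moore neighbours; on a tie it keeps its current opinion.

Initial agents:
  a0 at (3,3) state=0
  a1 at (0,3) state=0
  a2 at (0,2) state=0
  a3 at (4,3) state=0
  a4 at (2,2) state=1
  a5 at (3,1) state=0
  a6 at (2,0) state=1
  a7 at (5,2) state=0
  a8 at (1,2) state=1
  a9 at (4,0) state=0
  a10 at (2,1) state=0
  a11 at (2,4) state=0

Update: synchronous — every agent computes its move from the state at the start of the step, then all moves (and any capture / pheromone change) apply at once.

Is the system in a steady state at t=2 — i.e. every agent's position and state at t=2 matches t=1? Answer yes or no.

t=1: a0@(3,3):0 a1@(0,3):0 a2@(0,2):0 a3@(4,3):0 a4@(2,2):0 a5@(3,1):0 a6@(2,0):0 a7@(5,2):0 a8@(1,2):0 a9@(4,0):0 a10@(2,1):1 a11@(2,4):0
t=2: a0@(3,3):0 a1@(0,3):0 a2@(0,2):0 a3@(4,3):0 a4@(2,2):0 a5@(3,1):0 a6@(2,0):0 a7@(5,2):0 a8@(1,2):0 a9@(4,0):0 a10@(2,1):0 a11@(2,4):0

no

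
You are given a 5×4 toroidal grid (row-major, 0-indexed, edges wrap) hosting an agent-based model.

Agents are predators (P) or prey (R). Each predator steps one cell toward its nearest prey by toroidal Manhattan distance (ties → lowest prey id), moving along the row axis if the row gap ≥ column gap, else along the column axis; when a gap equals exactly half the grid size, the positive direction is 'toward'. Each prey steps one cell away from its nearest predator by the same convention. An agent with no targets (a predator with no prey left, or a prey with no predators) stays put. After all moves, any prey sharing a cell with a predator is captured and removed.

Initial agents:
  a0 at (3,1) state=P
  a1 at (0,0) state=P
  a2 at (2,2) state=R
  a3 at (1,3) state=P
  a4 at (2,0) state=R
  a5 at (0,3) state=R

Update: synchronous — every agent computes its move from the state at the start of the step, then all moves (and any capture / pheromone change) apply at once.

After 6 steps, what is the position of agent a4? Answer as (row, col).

(1, 0)

t=1: a0@(2,1):P a1@(0,3):P a2@(1,2):R a3@(0,3):P a4@(1,0):R a5@(0,2):R
t=2: a0@(1,1):P a1@(0,2):P a3@(0,2):P a4@(0,0):R a5@(0,1):R
t=3: a0@(0,1):P a1@(0,1):P a3@(0,1):P a4@(4,0):R a5@(4,1):R
t=4: a0@(4,1):P a1@(4,1):P a3@(4,1):P a4@(3,0):R a5@(3,1):R
t=5: a0@(3,1):P a1@(3,1):P a3@(3,1):P a4@(2,0):R a5@(2,1):R
t=6: a0@(2,1):P a1@(2,1):P a3@(2,1):P a4@(1,0):R a5@(1,1):R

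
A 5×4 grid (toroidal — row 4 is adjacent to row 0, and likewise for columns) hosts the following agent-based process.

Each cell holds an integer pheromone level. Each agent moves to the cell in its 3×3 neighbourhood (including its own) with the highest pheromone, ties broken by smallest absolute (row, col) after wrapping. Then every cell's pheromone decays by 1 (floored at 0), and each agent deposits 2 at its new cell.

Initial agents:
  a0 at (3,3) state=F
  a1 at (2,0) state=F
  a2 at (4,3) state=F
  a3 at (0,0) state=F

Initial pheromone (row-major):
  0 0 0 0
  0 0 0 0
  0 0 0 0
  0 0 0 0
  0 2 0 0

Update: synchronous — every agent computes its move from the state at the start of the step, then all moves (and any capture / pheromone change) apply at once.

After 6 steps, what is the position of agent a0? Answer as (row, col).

t=1: a0@(2,0) a1@(1,0) a2@(0,0) a3@(4,1) | pheromone: 2 0 0 0 / 2 0 0 0 / 2 0 0 0 / 0 0 0 0 / 0 3 0 0
t=2: a0@(1,0) a1@(0,0) a2@(4,1) a3@(4,1) | pheromone: 3 0 0 0 / 3 0 0 0 / 1 0 0 0 / 0 0 0 0 / 0 6 0 0
t=3: a0@(0,0) a1@(4,1) a2@(4,1) a3@(4,1) | pheromone: 4 0 0 0 / 2 0 0 0 / 0 0 0 0 / 0 0 0 0 / 0 11 0 0
t=4: a0@(4,1) a1@(4,1) a2@(4,1) a3@(4,1) | pheromone: 3 0 0 0 / 1 0 0 0 / 0 0 0 0 / 0 0 0 0 / 0 18 0 0
t=5: a0@(4,1) a1@(4,1) a2@(4,1) a3@(4,1) | pheromone: 2 0 0 0 / 0 0 0 0 / 0 0 0 0 / 0 0 0 0 / 0 25 0 0
t=6: a0@(4,1) a1@(4,1) a2@(4,1) a3@(4,1) | pheromone: 1 0 0 0 / 0 0 0 0 / 0 0 0 0 / 0 0 0 0 / 0 32 0 0

(4, 1)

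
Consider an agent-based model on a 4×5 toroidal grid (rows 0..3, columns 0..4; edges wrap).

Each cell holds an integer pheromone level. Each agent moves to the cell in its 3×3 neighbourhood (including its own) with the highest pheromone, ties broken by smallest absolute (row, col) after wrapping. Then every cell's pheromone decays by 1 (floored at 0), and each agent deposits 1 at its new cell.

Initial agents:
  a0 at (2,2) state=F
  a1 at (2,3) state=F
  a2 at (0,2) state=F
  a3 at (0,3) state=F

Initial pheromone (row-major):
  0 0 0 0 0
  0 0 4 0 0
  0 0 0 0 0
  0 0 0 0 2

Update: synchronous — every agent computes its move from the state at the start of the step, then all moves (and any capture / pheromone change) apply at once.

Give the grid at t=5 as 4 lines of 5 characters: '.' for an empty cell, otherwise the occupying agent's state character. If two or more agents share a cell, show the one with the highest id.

t=1: a0@(1,2) a1@(1,2) a2@(1,2) a3@(1,2) | pheromone: 0 0 0 0 0 / 0 0 7 0 0 / 0 0 0 0 0 / 0 0 0 0 1
t=2: a0@(1,2) a1@(1,2) a2@(1,2) a3@(1,2) | pheromone: 0 0 0 0 0 / 0 0 10 0 0 / 0 0 0 0 0 / 0 0 0 0 0
t=3: a0@(1,2) a1@(1,2) a2@(1,2) a3@(1,2) | pheromone: 0 0 0 0 0 / 0 0 13 0 0 / 0 0 0 0 0 / 0 0 0 0 0
t=4: a0@(1,2) a1@(1,2) a2@(1,2) a3@(1,2) | pheromone: 0 0 0 0 0 / 0 0 16 0 0 / 0 0 0 0 0 / 0 0 0 0 0
t=5: a0@(1,2) a1@(1,2) a2@(1,2) a3@(1,2) | pheromone: 0 0 0 0 0 / 0 0 19 0 0 / 0 0 0 0 0 / 0 0 0 0 0

.....
..F..
.....
.....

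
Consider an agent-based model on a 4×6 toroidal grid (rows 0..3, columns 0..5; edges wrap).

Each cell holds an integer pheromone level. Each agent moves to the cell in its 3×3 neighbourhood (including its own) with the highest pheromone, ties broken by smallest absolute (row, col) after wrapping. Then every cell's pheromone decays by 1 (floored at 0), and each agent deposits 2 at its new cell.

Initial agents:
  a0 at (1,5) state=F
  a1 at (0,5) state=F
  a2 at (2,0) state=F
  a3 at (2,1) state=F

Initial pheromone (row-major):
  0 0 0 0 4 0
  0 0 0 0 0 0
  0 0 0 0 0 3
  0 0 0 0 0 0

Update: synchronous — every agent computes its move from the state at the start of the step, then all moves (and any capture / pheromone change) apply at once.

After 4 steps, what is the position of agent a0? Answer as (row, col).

t=1: a0@(0,4) a1@(0,4) a2@(2,5) a3@(1,0) | pheromone: 0 0 0 0 7 0 / 2 0 0 0 0 0 / 0 0 0 0 0 4 / 0 0 0 0 0 0
t=2: a0@(0,4) a1@(0,4) a2@(2,5) a3@(2,5) | pheromone: 0 0 0 0 10 0 / 1 0 0 0 0 0 / 0 0 0 0 0 7 / 0 0 0 0 0 0
t=3: a0@(0,4) a1@(0,4) a2@(2,5) a3@(2,5) | pheromone: 0 0 0 0 13 0 / 0 0 0 0 0 0 / 0 0 0 0 0 10 / 0 0 0 0 0 0
t=4: a0@(0,4) a1@(0,4) a2@(2,5) a3@(2,5) | pheromone: 0 0 0 0 16 0 / 0 0 0 0 0 0 / 0 0 0 0 0 13 / 0 0 0 0 0 0

(0, 4)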